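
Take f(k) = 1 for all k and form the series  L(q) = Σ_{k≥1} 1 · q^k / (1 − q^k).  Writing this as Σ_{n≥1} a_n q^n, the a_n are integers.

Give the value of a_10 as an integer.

[q^10] f(10)=1,f(5)=1,f(2)=1,f(1)=1 ⇒ 4

a_10 = 4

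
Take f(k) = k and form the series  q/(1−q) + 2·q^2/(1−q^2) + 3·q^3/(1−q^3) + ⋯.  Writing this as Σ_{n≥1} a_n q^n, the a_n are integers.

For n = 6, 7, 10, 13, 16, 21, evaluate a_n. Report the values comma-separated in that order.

d|6:{1,2,3,6}  Σf=1+2+3+6=12
q^7  k|7↦f(k): 7:7 1:1  a_7=8
d|10:{10,5,2,1}  Σf=10+5+2+1=18
n=13: 1·13 13·1  f→[1+13]=14
d|16:{1,2,4,8,16}  Σf=1+2+4+8+16=31
[q^21] f(21)=21,f(7)=7,f(3)=3,f(1)=1 ⇒ 32

12, 8, 18, 14, 31, 32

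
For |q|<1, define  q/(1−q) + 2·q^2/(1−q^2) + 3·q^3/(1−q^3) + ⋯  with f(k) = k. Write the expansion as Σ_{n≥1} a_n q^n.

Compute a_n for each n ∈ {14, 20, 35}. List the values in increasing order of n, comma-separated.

24, 42, 48

d|14:{14,7,2,1}  Σf=14+7+2+1=24
n=20: 1·20 2·10 4·5 5·4 10·2 20·1  f→[1+2+4+5+10+20]=42
n=35: 35·1 7·5 5·7 1·35  f→[35+7+5+1]=48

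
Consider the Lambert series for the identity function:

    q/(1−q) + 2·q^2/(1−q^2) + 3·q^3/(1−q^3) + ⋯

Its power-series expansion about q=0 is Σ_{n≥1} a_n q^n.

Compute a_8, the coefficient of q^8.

n=8: 8·1 4·2 2·4 1·8  f→[8+4+2+1]=15

a_8 = 15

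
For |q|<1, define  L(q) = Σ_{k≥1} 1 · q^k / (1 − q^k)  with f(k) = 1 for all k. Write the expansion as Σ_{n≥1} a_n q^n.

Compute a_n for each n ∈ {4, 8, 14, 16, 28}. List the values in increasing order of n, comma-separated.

d|4:{4,2,1}  Σf=1+1+1=3
n=8: 1·8 2·4 4·2 8·1  f→[1+1+1+1]=4
n=14: 1·14 2·7 7·2 14·1  f→[1+1+1+1]=4
d|16:{16,8,4,2,1}  Σf=1+1+1+1+1=5
n=28: 28·1 14·2 7·4 4·7 2·14 1·28  f→[1+1+1+1+1+1]=6

3, 4, 4, 5, 6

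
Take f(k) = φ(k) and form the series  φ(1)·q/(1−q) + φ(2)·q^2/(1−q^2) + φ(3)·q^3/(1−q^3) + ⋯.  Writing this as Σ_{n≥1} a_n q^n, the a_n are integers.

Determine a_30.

n=30: 30·1 15·2 10·3 6·5 5·6 3·10 2·15 1·30  φ→[8+8+4+2+4+2+1+1]=30

a_30 = 30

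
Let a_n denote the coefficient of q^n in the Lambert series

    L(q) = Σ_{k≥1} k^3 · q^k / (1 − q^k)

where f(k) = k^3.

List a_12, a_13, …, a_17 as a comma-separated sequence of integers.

2044, 2198, 3096, 3528, 4681, 4914

d|12:{12,6,4,3,2,1}  Σf=1728+216+64+27+8+1=2044
n=13: 1·13 13·1  f→[1+2197]=2198
n=14: 1·14 2·7 7·2 14·1  f→[1+8+343+2744]=3096
[q^15] f(15)=3375,f(5)=125,f(3)=27,f(1)=1 ⇒ 3528
q^16  k|16↦f(k): 1:1 2:8 4:64 8:512 16:4096  a_16=4681
q^17  k|17↦f(k): 17:4913 1:1  a_17=4914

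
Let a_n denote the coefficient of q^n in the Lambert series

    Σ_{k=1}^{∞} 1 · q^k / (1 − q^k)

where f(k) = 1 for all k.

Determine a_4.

[q^4] f(1)=1,f(2)=1,f(4)=1 ⇒ 3

a_4 = 3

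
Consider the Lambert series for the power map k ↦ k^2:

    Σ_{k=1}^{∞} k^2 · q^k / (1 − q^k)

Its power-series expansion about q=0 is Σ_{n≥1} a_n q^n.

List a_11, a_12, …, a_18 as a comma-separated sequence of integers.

[q^11] f(1)=1,f(11)=121 ⇒ 122
[q^12] f(1)=1,f(2)=4,f(3)=9,f(4)=16,f(6)=36,f(12)=144 ⇒ 210
d|13:{1,13}  Σf=1+169=170
[q^14] f(14)=196,f(7)=49,f(2)=4,f(1)=1 ⇒ 250
n=15: 15·1 5·3 3·5 1·15  f→[225+25+9+1]=260
[q^16] f(1)=1,f(2)=4,f(4)=16,f(8)=64,f(16)=256 ⇒ 341
q^17  k|17↦f(k): 1:1 17:289  a_17=290
d|18:{18,9,6,3,2,1}  Σf=324+81+36+9+4+1=455

122, 210, 170, 250, 260, 341, 290, 455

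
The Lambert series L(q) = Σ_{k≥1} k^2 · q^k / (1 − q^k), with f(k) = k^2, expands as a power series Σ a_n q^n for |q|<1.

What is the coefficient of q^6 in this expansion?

d|6:{6,3,2,1}  Σf=36+9+4+1=50

a_6 = 50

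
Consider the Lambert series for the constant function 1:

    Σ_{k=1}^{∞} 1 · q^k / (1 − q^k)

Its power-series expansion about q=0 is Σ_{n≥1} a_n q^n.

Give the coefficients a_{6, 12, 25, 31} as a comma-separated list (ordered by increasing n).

4, 6, 3, 2

d|6:{1,2,3,6}  Σf=1+1+1+1=4
d|12:{12,6,4,3,2,1}  Σf=1+1+1+1+1+1=6
n=25: 25·1 5·5 1·25  f→[1+1+1]=3
q^31  k|31↦f(k): 1:1 31:1  a_31=2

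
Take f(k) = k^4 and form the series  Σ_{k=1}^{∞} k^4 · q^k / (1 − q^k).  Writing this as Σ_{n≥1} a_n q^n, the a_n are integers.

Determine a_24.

[q^24] f(1)=1,f(2)=16,f(3)=81,f(4)=256,f(6)=1296,f(8)=4096,f(12)=20736,f(24)=331776 ⇒ 358258

a_24 = 358258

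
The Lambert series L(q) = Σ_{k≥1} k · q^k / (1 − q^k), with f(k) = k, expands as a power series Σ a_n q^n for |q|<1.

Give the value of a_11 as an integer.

a_11 = 12

n=11: 1·11 11·1  f→[1+11]=12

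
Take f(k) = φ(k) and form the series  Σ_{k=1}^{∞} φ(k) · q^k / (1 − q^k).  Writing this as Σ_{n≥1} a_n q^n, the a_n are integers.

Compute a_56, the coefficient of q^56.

d|56:{1,2,4,7,8,14,28,56}  Σφ=1+1+2+6+4+6+12+24=56

a_56 = 56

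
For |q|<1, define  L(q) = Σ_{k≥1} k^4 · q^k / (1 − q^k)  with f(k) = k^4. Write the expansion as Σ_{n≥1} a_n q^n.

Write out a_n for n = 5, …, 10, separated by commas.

626, 1394, 2402, 4369, 6643, 10642

q^5  k|5↦f(k): 5:625 1:1  a_5=626
q^6  k|6↦f(k): 1:1 2:16 3:81 6:1296  a_6=1394
n=7: 7·1 1·7  f→[2401+1]=2402
[q^8] f(1)=1,f(2)=16,f(4)=256,f(8)=4096 ⇒ 4369
q^9  k|9↦f(k): 1:1 3:81 9:6561  a_9=6643
d|10:{1,2,5,10}  Σf=1+16+625+10000=10642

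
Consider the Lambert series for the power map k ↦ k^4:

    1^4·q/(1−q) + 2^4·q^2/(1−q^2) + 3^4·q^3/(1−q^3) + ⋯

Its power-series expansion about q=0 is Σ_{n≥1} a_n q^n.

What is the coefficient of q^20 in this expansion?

a_20 = 170898

d|20:{1,2,4,5,10,20}  Σf=1+16+256+625+10000+160000=170898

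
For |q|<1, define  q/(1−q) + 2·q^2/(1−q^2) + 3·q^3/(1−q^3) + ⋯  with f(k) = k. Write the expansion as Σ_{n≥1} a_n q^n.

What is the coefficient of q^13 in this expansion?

a_13 = 14

q^13  k|13↦f(k): 1:1 13:13  a_13=14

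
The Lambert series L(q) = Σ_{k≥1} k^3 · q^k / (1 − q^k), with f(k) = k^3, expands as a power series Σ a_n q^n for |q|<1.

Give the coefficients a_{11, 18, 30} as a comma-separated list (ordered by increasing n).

n=11: 11·1 1·11  f→[1331+1]=1332
[q^18] f(1)=1,f(2)=8,f(3)=27,f(6)=216,f(9)=729,f(18)=5832 ⇒ 6813
n=30: 1·30 2·15 3·10 5·6 6·5 10·3 15·2 30·1  f→[1+8+27+125+216+1000+3375+27000]=31752

1332, 6813, 31752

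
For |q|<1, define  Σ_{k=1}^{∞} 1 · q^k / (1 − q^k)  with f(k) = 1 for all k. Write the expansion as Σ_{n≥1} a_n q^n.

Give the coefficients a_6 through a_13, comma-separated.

q^6  k|6↦f(k): 6:1 3:1 2:1 1:1  a_6=4
n=7: 7·1 1·7  f→[1+1]=2
n=8: 1·8 2·4 4·2 8·1  f→[1+1+1+1]=4
d|9:{9,3,1}  Σf=1+1+1=3
d|10:{1,2,5,10}  Σf=1+1+1+1=4
n=11: 11·1 1·11  f→[1+1]=2
[q^12] f(1)=1,f(2)=1,f(3)=1,f(4)=1,f(6)=1,f(12)=1 ⇒ 6
n=13: 1·13 13·1  f→[1+1]=2

4, 2, 4, 3, 4, 2, 6, 2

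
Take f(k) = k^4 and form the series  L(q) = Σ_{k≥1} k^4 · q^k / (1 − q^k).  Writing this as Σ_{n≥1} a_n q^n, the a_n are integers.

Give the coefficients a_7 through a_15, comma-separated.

n=7: 1·7 7·1  f→[1+2401]=2402
[q^8] f(8)=4096,f(4)=256,f(2)=16,f(1)=1 ⇒ 4369
q^9  k|9↦f(k): 9:6561 3:81 1:1  a_9=6643
q^10  k|10↦f(k): 10:10000 5:625 2:16 1:1  a_10=10642
q^11  k|11↦f(k): 1:1 11:14641  a_11=14642
n=12: 12·1 6·2 4·3 3·4 2·6 1·12  f→[20736+1296+256+81+16+1]=22386
[q^13] f(13)=28561,f(1)=1 ⇒ 28562
q^14  k|14↦f(k): 1:1 2:16 7:2401 14:38416  a_14=40834
[q^15] f(1)=1,f(3)=81,f(5)=625,f(15)=50625 ⇒ 51332

2402, 4369, 6643, 10642, 14642, 22386, 28562, 40834, 51332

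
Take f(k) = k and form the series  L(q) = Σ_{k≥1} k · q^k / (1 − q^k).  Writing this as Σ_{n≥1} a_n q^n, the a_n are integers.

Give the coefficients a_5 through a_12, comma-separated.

6, 12, 8, 15, 13, 18, 12, 28

q^5  k|5↦f(k): 5:5 1:1  a_5=6
[q^6] f(1)=1,f(2)=2,f(3)=3,f(6)=6 ⇒ 12
[q^7] f(1)=1,f(7)=7 ⇒ 8
[q^8] f(8)=8,f(4)=4,f(2)=2,f(1)=1 ⇒ 15
q^9  k|9↦f(k): 9:9 3:3 1:1  a_9=13
n=10: 1·10 2·5 5·2 10·1  f→[1+2+5+10]=18
[q^11] f(1)=1,f(11)=11 ⇒ 12
[q^12] f(1)=1,f(2)=2,f(3)=3,f(4)=4,f(6)=6,f(12)=12 ⇒ 28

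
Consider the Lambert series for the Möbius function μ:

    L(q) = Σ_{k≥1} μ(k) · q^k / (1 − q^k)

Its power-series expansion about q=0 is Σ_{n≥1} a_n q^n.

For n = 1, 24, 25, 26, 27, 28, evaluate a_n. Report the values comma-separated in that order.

1, 0, 0, 0, 0, 0

d|1:{1}  Σμ=1=1
n=24: 1·24 2·12 3·8 4·6 6·4 8·3 12·2 24·1  μ→[1+(-1)+(-1)+0+1+0+0+0]=0
[q^25] μ(1)=1,μ(5)=-1,μ(25)=0 ⇒ 0
q^26  k|26↦μ(k): 26:1 13:-1 2:-1 1:1  a_26=0
[q^27] μ(1)=1,μ(3)=-1,μ(9)=0,μ(27)=0 ⇒ 0
[q^28] μ(28)=0,μ(14)=1,μ(7)=-1,μ(4)=0,μ(2)=-1,μ(1)=1 ⇒ 0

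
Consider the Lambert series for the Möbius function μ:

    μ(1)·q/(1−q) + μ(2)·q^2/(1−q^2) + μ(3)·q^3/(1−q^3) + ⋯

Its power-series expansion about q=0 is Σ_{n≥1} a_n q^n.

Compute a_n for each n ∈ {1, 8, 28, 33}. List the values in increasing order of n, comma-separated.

q^1  k|1↦μ(k): 1:1  a_1=1
[q^8] μ(8)=0,μ(4)=0,μ(2)=-1,μ(1)=1 ⇒ 0
[q^28] μ(28)=0,μ(14)=1,μ(7)=-1,μ(4)=0,μ(2)=-1,μ(1)=1 ⇒ 0
q^33  k|33↦μ(k): 33:1 11:-1 3:-1 1:1  a_33=0

1, 0, 0, 0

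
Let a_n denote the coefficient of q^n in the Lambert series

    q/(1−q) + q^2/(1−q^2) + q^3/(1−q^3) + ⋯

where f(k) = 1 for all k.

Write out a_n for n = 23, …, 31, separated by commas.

n=23: 23·1 1·23  f→[1+1]=2
d|24:{1,2,3,4,6,8,12,24}  Σf=1+1+1+1+1+1+1+1=8
n=25: 1·25 5·5 25·1  f→[1+1+1]=3
d|26:{1,2,13,26}  Σf=1+1+1+1=4
d|27:{1,3,9,27}  Σf=1+1+1+1=4
d|28:{28,14,7,4,2,1}  Σf=1+1+1+1+1+1=6
q^29  k|29↦f(k): 29:1 1:1  a_29=2
[q^30] f(30)=1,f(15)=1,f(10)=1,f(6)=1,f(5)=1,f(3)=1,f(2)=1,f(1)=1 ⇒ 8
q^31  k|31↦f(k): 31:1 1:1  a_31=2

2, 8, 3, 4, 4, 6, 2, 8, 2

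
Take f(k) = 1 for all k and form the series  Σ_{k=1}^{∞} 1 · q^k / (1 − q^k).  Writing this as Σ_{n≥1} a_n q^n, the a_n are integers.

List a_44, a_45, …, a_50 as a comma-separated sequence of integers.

6, 6, 4, 2, 10, 3, 6

q^44  k|44↦f(k): 1:1 2:1 4:1 11:1 22:1 44:1  a_44=6
d|45:{1,3,5,9,15,45}  Σf=1+1+1+1+1+1=6
d|46:{46,23,2,1}  Σf=1+1+1+1=4
[q^47] f(1)=1,f(47)=1 ⇒ 2
[q^48] f(48)=1,f(24)=1,f(16)=1,f(12)=1,f(8)=1,f(6)=1,f(4)=1,f(3)=1,f(2)=1,f(1)=1 ⇒ 10
[q^49] f(49)=1,f(7)=1,f(1)=1 ⇒ 3
[q^50] f(1)=1,f(2)=1,f(5)=1,f(10)=1,f(25)=1,f(50)=1 ⇒ 6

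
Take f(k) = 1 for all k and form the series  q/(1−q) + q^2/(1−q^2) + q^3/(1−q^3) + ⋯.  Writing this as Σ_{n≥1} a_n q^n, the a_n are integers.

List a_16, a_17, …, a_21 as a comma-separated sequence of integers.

5, 2, 6, 2, 6, 4

q^16  k|16↦f(k): 16:1 8:1 4:1 2:1 1:1  a_16=5
n=17: 1·17 17·1  f→[1+1]=2
n=18: 18·1 9·2 6·3 3·6 2·9 1·18  f→[1+1+1+1+1+1]=6
q^19  k|19↦f(k): 1:1 19:1  a_19=2
q^20  k|20↦f(k): 20:1 10:1 5:1 4:1 2:1 1:1  a_20=6
n=21: 1·21 3·7 7·3 21·1  f→[1+1+1+1]=4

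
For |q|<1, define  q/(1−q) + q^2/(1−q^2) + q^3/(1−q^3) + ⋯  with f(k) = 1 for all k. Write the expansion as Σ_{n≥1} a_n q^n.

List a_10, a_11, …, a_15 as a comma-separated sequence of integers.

[q^10] f(10)=1,f(5)=1,f(2)=1,f(1)=1 ⇒ 4
d|11:{1,11}  Σf=1+1=2
q^12  k|12↦f(k): 12:1 6:1 4:1 3:1 2:1 1:1  a_12=6
d|13:{1,13}  Σf=1+1=2
q^14  k|14↦f(k): 14:1 7:1 2:1 1:1  a_14=4
[q^15] f(1)=1,f(3)=1,f(5)=1,f(15)=1 ⇒ 4

4, 2, 6, 2, 4, 4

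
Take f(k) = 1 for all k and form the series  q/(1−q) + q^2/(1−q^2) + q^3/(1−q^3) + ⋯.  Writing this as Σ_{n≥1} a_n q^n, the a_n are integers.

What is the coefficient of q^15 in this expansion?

[q^15] f(1)=1,f(3)=1,f(5)=1,f(15)=1 ⇒ 4

a_15 = 4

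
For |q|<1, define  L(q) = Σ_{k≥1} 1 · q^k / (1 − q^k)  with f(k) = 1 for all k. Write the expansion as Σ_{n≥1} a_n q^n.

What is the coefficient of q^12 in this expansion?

d|12:{12,6,4,3,2,1}  Σf=1+1+1+1+1+1=6

a_12 = 6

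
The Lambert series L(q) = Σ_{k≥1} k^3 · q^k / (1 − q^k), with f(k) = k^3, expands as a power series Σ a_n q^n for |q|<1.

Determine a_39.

q^39  k|39↦f(k): 1:1 3:27 13:2197 39:59319  a_39=61544

a_39 = 61544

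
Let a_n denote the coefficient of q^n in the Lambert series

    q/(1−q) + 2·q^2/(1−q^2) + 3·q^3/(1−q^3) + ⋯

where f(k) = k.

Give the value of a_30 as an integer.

a_30 = 72

q^30  k|30↦f(k): 1:1 2:2 3:3 5:5 6:6 10:10 15:15 30:30  a_30=72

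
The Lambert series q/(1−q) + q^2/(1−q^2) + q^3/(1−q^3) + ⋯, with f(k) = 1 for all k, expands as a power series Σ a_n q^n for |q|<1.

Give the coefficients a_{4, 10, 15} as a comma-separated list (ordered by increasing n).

3, 4, 4

[q^4] f(4)=1,f(2)=1,f(1)=1 ⇒ 3
n=10: 1·10 2·5 5·2 10·1  f→[1+1+1+1]=4
[q^15] f(15)=1,f(5)=1,f(3)=1,f(1)=1 ⇒ 4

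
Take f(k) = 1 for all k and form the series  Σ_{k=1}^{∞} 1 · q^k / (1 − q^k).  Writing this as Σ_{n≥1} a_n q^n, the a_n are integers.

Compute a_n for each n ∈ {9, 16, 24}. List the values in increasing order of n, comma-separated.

[q^9] f(9)=1,f(3)=1,f(1)=1 ⇒ 3
[q^16] f(16)=1,f(8)=1,f(4)=1,f(2)=1,f(1)=1 ⇒ 5
[q^24] f(1)=1,f(2)=1,f(3)=1,f(4)=1,f(6)=1,f(8)=1,f(12)=1,f(24)=1 ⇒ 8

3, 5, 8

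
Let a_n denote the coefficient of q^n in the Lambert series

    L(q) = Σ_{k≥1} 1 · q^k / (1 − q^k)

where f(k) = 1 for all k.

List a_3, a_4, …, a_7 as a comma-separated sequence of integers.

n=3: 1·3 3·1  f→[1+1]=2
n=4: 1·4 2·2 4·1  f→[1+1+1]=3
[q^5] f(5)=1,f(1)=1 ⇒ 2
d|6:{6,3,2,1}  Σf=1+1+1+1=4
d|7:{7,1}  Σf=1+1=2

2, 3, 2, 4, 2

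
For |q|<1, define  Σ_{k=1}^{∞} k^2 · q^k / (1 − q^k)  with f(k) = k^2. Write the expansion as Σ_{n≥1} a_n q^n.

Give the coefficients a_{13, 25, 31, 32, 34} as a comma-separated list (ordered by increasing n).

170, 651, 962, 1365, 1450

n=13: 13·1 1·13  f→[169+1]=170
q^25  k|25↦f(k): 1:1 5:25 25:625  a_25=651
[q^31] f(31)=961,f(1)=1 ⇒ 962
[q^32] f(32)=1024,f(16)=256,f(8)=64,f(4)=16,f(2)=4,f(1)=1 ⇒ 1365
q^34  k|34↦f(k): 1:1 2:4 17:289 34:1156  a_34=1450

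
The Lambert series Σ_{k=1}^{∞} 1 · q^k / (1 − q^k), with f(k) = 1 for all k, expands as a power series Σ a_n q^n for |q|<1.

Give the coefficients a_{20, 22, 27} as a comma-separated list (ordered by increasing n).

6, 4, 4

[q^20] f(20)=1,f(10)=1,f(5)=1,f(4)=1,f(2)=1,f(1)=1 ⇒ 6
q^22  k|22↦f(k): 1:1 2:1 11:1 22:1  a_22=4
d|27:{1,3,9,27}  Σf=1+1+1+1=4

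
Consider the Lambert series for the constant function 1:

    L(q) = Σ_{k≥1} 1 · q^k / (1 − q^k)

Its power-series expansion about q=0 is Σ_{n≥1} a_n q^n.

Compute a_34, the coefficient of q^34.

d|34:{34,17,2,1}  Σf=1+1+1+1=4

a_34 = 4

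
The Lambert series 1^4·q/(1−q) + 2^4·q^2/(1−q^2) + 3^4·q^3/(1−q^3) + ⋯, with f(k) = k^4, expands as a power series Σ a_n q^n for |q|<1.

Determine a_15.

d|15:{15,5,3,1}  Σf=50625+625+81+1=51332

a_15 = 51332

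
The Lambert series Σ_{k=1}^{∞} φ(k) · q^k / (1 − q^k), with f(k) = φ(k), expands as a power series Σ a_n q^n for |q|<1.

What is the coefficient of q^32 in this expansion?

[q^32] φ(1)=1,φ(2)=1,φ(4)=2,φ(8)=4,φ(16)=8,φ(32)=16 ⇒ 32

a_32 = 32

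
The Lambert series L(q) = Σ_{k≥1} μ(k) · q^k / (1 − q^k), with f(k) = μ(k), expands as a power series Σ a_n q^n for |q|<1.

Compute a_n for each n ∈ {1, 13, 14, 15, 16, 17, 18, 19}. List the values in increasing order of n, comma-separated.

1, 0, 0, 0, 0, 0, 0, 0

d|1:{1}  Σμ=1=1
n=13: 1·13 13·1  μ→[1+(-1)]=0
d|14:{1,2,7,14}  Σμ=1+(-1)+(-1)+1=0
d|15:{15,5,3,1}  Σμ=1+(-1)+(-1)+1=0
q^16  k|16↦μ(k): 16:0 8:0 4:0 2:-1 1:1  a_16=0
n=17: 1·17 17·1  μ→[1+(-1)]=0
q^18  k|18↦μ(k): 18:0 9:0 6:1 3:-1 2:-1 1:1  a_18=0
[q^19] μ(19)=-1,μ(1)=1 ⇒ 0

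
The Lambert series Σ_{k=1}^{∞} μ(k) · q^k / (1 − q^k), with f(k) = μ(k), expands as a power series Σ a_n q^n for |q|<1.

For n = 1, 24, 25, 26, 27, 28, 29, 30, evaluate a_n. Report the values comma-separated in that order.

n=1: 1·1  μ→[1]=1
[q^24] μ(24)=0,μ(12)=0,μ(8)=0,μ(6)=1,μ(4)=0,μ(3)=-1,μ(2)=-1,μ(1)=1 ⇒ 0
q^25  k|25↦μ(k): 25:0 5:-1 1:1  a_25=0
[q^26] μ(1)=1,μ(2)=-1,μ(13)=-1,μ(26)=1 ⇒ 0
q^27  k|27↦μ(k): 1:1 3:-1 9:0 27:0  a_27=0
n=28: 28·1 14·2 7·4 4·7 2·14 1·28  μ→[0+1+(-1)+0+(-1)+1]=0
d|29:{29,1}  Σμ=(-1)+1=0
n=30: 30·1 15·2 10·3 6·5 5·6 3·10 2·15 1·30  μ→[(-1)+1+1+1+(-1)+(-1)+(-1)+1]=0

1, 0, 0, 0, 0, 0, 0, 0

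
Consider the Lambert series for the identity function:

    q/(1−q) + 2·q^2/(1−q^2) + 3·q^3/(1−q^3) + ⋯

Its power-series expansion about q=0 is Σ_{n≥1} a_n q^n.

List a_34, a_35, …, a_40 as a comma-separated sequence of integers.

[q^34] f(34)=34,f(17)=17,f(2)=2,f(1)=1 ⇒ 54
n=35: 35·1 7·5 5·7 1·35  f→[35+7+5+1]=48
d|36:{1,2,3,4,6,9,12,18,36}  Σf=1+2+3+4+6+9+12+18+36=91
d|37:{37,1}  Σf=37+1=38
n=38: 1·38 2·19 19·2 38·1  f→[1+2+19+38]=60
d|39:{39,13,3,1}  Σf=39+13+3+1=56
n=40: 1·40 2·20 4·10 5·8 8·5 10·4 20·2 40·1  f→[1+2+4+5+8+10+20+40]=90

54, 48, 91, 38, 60, 56, 90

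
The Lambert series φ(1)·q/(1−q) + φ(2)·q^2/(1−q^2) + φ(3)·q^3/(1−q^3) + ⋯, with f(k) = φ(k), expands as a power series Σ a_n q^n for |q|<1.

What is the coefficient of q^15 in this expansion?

[q^15] φ(1)=1,φ(3)=2,φ(5)=4,φ(15)=8 ⇒ 15

a_15 = 15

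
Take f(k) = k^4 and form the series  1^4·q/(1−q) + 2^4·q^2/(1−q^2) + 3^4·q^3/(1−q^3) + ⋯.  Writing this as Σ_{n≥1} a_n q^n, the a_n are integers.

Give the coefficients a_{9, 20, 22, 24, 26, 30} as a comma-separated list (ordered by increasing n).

6643, 170898, 248914, 358258, 485554, 872644

[q^9] f(9)=6561,f(3)=81,f(1)=1 ⇒ 6643
n=20: 20·1 10·2 5·4 4·5 2·10 1·20  f→[160000+10000+625+256+16+1]=170898
d|22:{1,2,11,22}  Σf=1+16+14641+234256=248914
[q^24] f(24)=331776,f(12)=20736,f(8)=4096,f(6)=1296,f(4)=256,f(3)=81,f(2)=16,f(1)=1 ⇒ 358258
q^26  k|26↦f(k): 26:456976 13:28561 2:16 1:1  a_26=485554
q^30  k|30↦f(k): 1:1 2:16 3:81 5:625 6:1296 10:10000 15:50625 30:810000  a_30=872644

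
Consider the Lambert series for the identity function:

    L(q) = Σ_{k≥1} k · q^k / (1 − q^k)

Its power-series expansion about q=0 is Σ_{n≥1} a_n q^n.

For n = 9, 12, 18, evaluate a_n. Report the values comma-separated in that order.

[q^9] f(9)=9,f(3)=3,f(1)=1 ⇒ 13
n=12: 12·1 6·2 4·3 3·4 2·6 1·12  f→[12+6+4+3+2+1]=28
n=18: 18·1 9·2 6·3 3·6 2·9 1·18  f→[18+9+6+3+2+1]=39

13, 28, 39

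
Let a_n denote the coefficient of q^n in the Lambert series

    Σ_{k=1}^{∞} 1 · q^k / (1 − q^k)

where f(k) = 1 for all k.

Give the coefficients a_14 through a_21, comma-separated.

4, 4, 5, 2, 6, 2, 6, 4

n=14: 1·14 2·7 7·2 14·1  f→[1+1+1+1]=4
q^15  k|15↦f(k): 1:1 3:1 5:1 15:1  a_15=4
n=16: 1·16 2·8 4·4 8·2 16·1  f→[1+1+1+1+1]=5
q^17  k|17↦f(k): 17:1 1:1  a_17=2
d|18:{1,2,3,6,9,18}  Σf=1+1+1+1+1+1=6
q^19  k|19↦f(k): 19:1 1:1  a_19=2
q^20  k|20↦f(k): 1:1 2:1 4:1 5:1 10:1 20:1  a_20=6
[q^21] f(1)=1,f(3)=1,f(7)=1,f(21)=1 ⇒ 4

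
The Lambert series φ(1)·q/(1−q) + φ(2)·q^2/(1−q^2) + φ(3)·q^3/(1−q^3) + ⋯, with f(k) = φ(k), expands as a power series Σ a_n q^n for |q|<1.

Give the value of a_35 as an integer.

d|35:{1,5,7,35}  Σφ=1+4+6+24=35

a_35 = 35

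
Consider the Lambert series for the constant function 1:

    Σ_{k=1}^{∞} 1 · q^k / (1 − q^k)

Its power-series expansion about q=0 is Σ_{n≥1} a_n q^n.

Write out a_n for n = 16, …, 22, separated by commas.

n=16: 16·1 8·2 4·4 2·8 1·16  f→[1+1+1+1+1]=5
d|17:{1,17}  Σf=1+1=2
q^18  k|18↦f(k): 1:1 2:1 3:1 6:1 9:1 18:1  a_18=6
[q^19] f(1)=1,f(19)=1 ⇒ 2
n=20: 20·1 10·2 5·4 4·5 2·10 1·20  f→[1+1+1+1+1+1]=6
q^21  k|21↦f(k): 21:1 7:1 3:1 1:1  a_21=4
[q^22] f(1)=1,f(2)=1,f(11)=1,f(22)=1 ⇒ 4

5, 2, 6, 2, 6, 4, 4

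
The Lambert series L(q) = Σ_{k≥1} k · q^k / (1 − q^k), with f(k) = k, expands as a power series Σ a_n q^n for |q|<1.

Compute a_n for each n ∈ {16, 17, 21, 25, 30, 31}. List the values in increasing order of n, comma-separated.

31, 18, 32, 31, 72, 32

d|16:{16,8,4,2,1}  Σf=16+8+4+2+1=31
d|17:{17,1}  Σf=17+1=18
n=21: 1·21 3·7 7·3 21·1  f→[1+3+7+21]=32
[q^25] f(25)=25,f(5)=5,f(1)=1 ⇒ 31
[q^30] f(30)=30,f(15)=15,f(10)=10,f(6)=6,f(5)=5,f(3)=3,f(2)=2,f(1)=1 ⇒ 72
d|31:{1,31}  Σf=1+31=32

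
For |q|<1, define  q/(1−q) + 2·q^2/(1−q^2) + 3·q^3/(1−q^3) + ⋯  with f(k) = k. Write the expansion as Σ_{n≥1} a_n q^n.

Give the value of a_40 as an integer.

a_40 = 90

n=40: 40·1 20·2 10·4 8·5 5·8 4·10 2·20 1·40  f→[40+20+10+8+5+4+2+1]=90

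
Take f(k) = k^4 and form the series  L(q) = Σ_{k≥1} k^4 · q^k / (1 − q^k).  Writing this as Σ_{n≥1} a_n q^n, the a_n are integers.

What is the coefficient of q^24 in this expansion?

a_24 = 358258

[q^24] f(24)=331776,f(12)=20736,f(8)=4096,f(6)=1296,f(4)=256,f(3)=81,f(2)=16,f(1)=1 ⇒ 358258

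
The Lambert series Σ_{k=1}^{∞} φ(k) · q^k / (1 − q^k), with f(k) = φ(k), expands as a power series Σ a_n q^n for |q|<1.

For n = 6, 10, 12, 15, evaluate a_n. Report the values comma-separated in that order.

d|6:{1,2,3,6}  Σφ=1+1+2+2=6
q^10  k|10↦φ(k): 1:1 2:1 5:4 10:4  a_10=10
[q^12] φ(1)=1,φ(2)=1,φ(3)=2,φ(4)=2,φ(6)=2,φ(12)=4 ⇒ 12
[q^15] φ(15)=8,φ(5)=4,φ(3)=2,φ(1)=1 ⇒ 15

6, 10, 12, 15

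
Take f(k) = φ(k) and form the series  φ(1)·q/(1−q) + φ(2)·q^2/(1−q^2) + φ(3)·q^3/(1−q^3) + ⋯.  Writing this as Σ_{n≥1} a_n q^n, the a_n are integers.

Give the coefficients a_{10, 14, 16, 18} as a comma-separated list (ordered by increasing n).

n=10: 1·10 2·5 5·2 10·1  φ→[1+1+4+4]=10
[q^14] φ(14)=6,φ(7)=6,φ(2)=1,φ(1)=1 ⇒ 14
d|16:{1,2,4,8,16}  Σφ=1+1+2+4+8=16
q^18  k|18↦φ(k): 18:6 9:6 6:2 3:2 2:1 1:1  a_18=18

10, 14, 16, 18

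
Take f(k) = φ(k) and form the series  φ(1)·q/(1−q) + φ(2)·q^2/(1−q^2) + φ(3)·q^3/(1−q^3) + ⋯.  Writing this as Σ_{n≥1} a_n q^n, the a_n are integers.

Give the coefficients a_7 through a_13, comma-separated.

q^7  k|7↦φ(k): 1:1 7:6  a_7=7
d|8:{1,2,4,8}  Σφ=1+1+2+4=8
d|9:{1,3,9}  Σφ=1+2+6=9
q^10  k|10↦φ(k): 1:1 2:1 5:4 10:4  a_10=10
[q^11] φ(11)=10,φ(1)=1 ⇒ 11
d|12:{1,2,3,4,6,12}  Σφ=1+1+2+2+2+4=12
[q^13] φ(1)=1,φ(13)=12 ⇒ 13

7, 8, 9, 10, 11, 12, 13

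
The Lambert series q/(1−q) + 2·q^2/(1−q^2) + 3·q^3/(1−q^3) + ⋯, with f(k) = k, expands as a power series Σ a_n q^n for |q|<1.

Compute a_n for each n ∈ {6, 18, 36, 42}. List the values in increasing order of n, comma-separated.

12, 39, 91, 96

[q^6] f(6)=6,f(3)=3,f(2)=2,f(1)=1 ⇒ 12
q^18  k|18↦f(k): 18:18 9:9 6:6 3:3 2:2 1:1  a_18=39
d|36:{36,18,12,9,6,4,3,2,1}  Σf=36+18+12+9+6+4+3+2+1=91
d|42:{42,21,14,7,6,3,2,1}  Σf=42+21+14+7+6+3+2+1=96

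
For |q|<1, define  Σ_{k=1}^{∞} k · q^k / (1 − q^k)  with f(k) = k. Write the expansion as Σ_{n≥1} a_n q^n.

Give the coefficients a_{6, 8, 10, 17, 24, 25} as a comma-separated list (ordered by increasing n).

12, 15, 18, 18, 60, 31

d|6:{6,3,2,1}  Σf=6+3+2+1=12
[q^8] f(1)=1,f(2)=2,f(4)=4,f(8)=8 ⇒ 15
q^10  k|10↦f(k): 10:10 5:5 2:2 1:1  a_10=18
[q^17] f(1)=1,f(17)=17 ⇒ 18
n=24: 1·24 2·12 3·8 4·6 6·4 8·3 12·2 24·1  f→[1+2+3+4+6+8+12+24]=60
[q^25] f(1)=1,f(5)=5,f(25)=25 ⇒ 31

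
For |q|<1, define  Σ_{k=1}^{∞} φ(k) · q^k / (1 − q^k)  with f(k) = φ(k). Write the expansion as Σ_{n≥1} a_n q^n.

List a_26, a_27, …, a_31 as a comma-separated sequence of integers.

[q^26] φ(1)=1,φ(2)=1,φ(13)=12,φ(26)=12 ⇒ 26
d|27:{27,9,3,1}  Σφ=18+6+2+1=27
[q^28] φ(1)=1,φ(2)=1,φ(4)=2,φ(7)=6,φ(14)=6,φ(28)=12 ⇒ 28
q^29  k|29↦φ(k): 1:1 29:28  a_29=29
d|30:{30,15,10,6,5,3,2,1}  Σφ=8+8+4+2+4+2+1+1=30
[q^31] φ(31)=30,φ(1)=1 ⇒ 31

26, 27, 28, 29, 30, 31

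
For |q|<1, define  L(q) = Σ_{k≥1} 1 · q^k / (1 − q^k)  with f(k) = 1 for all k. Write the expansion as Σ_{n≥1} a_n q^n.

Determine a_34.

a_34 = 4

[q^34] f(34)=1,f(17)=1,f(2)=1,f(1)=1 ⇒ 4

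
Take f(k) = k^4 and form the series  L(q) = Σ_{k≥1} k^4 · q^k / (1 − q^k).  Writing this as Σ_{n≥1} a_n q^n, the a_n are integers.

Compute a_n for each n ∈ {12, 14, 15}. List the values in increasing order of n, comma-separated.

q^12  k|12↦f(k): 12:20736 6:1296 4:256 3:81 2:16 1:1  a_12=22386
n=14: 14·1 7·2 2·7 1·14  f→[38416+2401+16+1]=40834
n=15: 15·1 5·3 3·5 1·15  f→[50625+625+81+1]=51332

22386, 40834, 51332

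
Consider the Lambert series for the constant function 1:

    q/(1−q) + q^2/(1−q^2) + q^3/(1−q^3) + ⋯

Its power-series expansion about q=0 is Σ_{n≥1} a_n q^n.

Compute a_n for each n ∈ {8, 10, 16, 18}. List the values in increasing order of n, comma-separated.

4, 4, 5, 6

q^8  k|8↦f(k): 8:1 4:1 2:1 1:1  a_8=4
[q^10] f(10)=1,f(5)=1,f(2)=1,f(1)=1 ⇒ 4
d|16:{16,8,4,2,1}  Σf=1+1+1+1+1=5
d|18:{1,2,3,6,9,18}  Σf=1+1+1+1+1+1=6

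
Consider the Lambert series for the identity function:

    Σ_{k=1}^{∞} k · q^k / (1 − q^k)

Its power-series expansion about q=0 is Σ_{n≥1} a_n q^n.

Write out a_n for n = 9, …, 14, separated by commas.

13, 18, 12, 28, 14, 24

[q^9] f(9)=9,f(3)=3,f(1)=1 ⇒ 13
d|10:{1,2,5,10}  Σf=1+2+5+10=18
n=11: 11·1 1·11  f→[11+1]=12
[q^12] f(1)=1,f(2)=2,f(3)=3,f(4)=4,f(6)=6,f(12)=12 ⇒ 28
d|13:{13,1}  Σf=13+1=14
d|14:{14,7,2,1}  Σf=14+7+2+1=24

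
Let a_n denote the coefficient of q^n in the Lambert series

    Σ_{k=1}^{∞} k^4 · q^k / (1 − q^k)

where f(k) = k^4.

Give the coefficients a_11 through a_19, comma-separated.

q^11  k|11↦f(k): 1:1 11:14641  a_11=14642
[q^12] f(12)=20736,f(6)=1296,f(4)=256,f(3)=81,f(2)=16,f(1)=1 ⇒ 22386
d|13:{13,1}  Σf=28561+1=28562
n=14: 1·14 2·7 7·2 14·1  f→[1+16+2401+38416]=40834
[q^15] f(1)=1,f(3)=81,f(5)=625,f(15)=50625 ⇒ 51332
[q^16] f(16)=65536,f(8)=4096,f(4)=256,f(2)=16,f(1)=1 ⇒ 69905
q^17  k|17↦f(k): 17:83521 1:1  a_17=83522
d|18:{1,2,3,6,9,18}  Σf=1+16+81+1296+6561+104976=112931
[q^19] f(19)=130321,f(1)=1 ⇒ 130322

14642, 22386, 28562, 40834, 51332, 69905, 83522, 112931, 130322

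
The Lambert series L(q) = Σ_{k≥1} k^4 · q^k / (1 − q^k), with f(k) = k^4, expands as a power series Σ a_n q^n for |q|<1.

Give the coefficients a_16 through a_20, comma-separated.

69905, 83522, 112931, 130322, 170898

d|16:{16,8,4,2,1}  Σf=65536+4096+256+16+1=69905
q^17  k|17↦f(k): 17:83521 1:1  a_17=83522
n=18: 18·1 9·2 6·3 3·6 2·9 1·18  f→[104976+6561+1296+81+16+1]=112931
q^19  k|19↦f(k): 1:1 19:130321  a_19=130322
q^20  k|20↦f(k): 20:160000 10:10000 5:625 4:256 2:16 1:1  a_20=170898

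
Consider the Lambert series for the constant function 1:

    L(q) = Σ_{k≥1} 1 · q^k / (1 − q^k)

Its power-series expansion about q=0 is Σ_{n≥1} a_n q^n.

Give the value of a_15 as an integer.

a_15 = 4

d|15:{1,3,5,15}  Σf=1+1+1+1=4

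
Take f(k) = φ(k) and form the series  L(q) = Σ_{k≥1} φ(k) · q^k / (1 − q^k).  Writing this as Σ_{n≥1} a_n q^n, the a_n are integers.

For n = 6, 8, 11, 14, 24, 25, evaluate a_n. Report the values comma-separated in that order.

n=6: 6·1 3·2 2·3 1·6  φ→[2+2+1+1]=6
d|8:{1,2,4,8}  Σφ=1+1+2+4=8
n=11: 1·11 11·1  φ→[1+10]=11
n=14: 14·1 7·2 2·7 1·14  φ→[6+6+1+1]=14
d|24:{1,2,3,4,6,8,12,24}  Σφ=1+1+2+2+2+4+4+8=24
d|25:{1,5,25}  Σφ=1+4+20=25

6, 8, 11, 14, 24, 25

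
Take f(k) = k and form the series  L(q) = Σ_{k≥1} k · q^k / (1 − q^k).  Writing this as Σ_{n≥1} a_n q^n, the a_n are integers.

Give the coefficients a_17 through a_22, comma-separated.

d|17:{17,1}  Σf=17+1=18
d|18:{18,9,6,3,2,1}  Σf=18+9+6+3+2+1=39
[q^19] f(1)=1,f(19)=19 ⇒ 20
[q^20] f(1)=1,f(2)=2,f(4)=4,f(5)=5,f(10)=10,f(20)=20 ⇒ 42
n=21: 1·21 3·7 7·3 21·1  f→[1+3+7+21]=32
[q^22] f(22)=22,f(11)=11,f(2)=2,f(1)=1 ⇒ 36

18, 39, 20, 42, 32, 36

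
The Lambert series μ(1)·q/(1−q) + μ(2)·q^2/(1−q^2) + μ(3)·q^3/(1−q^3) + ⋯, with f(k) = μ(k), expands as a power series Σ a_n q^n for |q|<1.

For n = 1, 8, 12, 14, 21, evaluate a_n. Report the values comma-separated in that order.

1, 0, 0, 0, 0

d|1:{1}  Σμ=1=1
[q^8] μ(8)=0,μ(4)=0,μ(2)=-1,μ(1)=1 ⇒ 0
n=12: 1·12 2·6 3·4 4·3 6·2 12·1  μ→[1+(-1)+(-1)+0+1+0]=0
n=14: 1·14 2·7 7·2 14·1  μ→[1+(-1)+(-1)+1]=0
d|21:{21,7,3,1}  Σμ=1+(-1)+(-1)+1=0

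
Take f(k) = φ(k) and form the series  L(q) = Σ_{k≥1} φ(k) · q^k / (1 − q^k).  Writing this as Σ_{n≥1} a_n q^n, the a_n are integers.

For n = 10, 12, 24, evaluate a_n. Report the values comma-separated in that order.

n=10: 10·1 5·2 2·5 1·10  φ→[4+4+1+1]=10
[q^12] φ(12)=4,φ(6)=2,φ(4)=2,φ(3)=2,φ(2)=1,φ(1)=1 ⇒ 12
[q^24] φ(24)=8,φ(12)=4,φ(8)=4,φ(6)=2,φ(4)=2,φ(3)=2,φ(2)=1,φ(1)=1 ⇒ 24

10, 12, 24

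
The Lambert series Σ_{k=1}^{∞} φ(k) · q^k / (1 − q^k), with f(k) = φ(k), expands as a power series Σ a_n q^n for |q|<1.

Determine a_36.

d|36:{36,18,12,9,6,4,3,2,1}  Σφ=12+6+4+6+2+2+2+1+1=36

a_36 = 36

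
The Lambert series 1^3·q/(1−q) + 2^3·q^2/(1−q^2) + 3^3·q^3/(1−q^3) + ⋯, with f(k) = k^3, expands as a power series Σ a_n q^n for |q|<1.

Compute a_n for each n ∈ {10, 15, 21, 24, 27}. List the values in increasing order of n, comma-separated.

1134, 3528, 9632, 16380, 20440

q^10  k|10↦f(k): 10:1000 5:125 2:8 1:1  a_10=1134
n=15: 15·1 5·3 3·5 1·15  f→[3375+125+27+1]=3528
n=21: 21·1 7·3 3·7 1·21  f→[9261+343+27+1]=9632
[q^24] f(24)=13824,f(12)=1728,f(8)=512,f(6)=216,f(4)=64,f(3)=27,f(2)=8,f(1)=1 ⇒ 16380
[q^27] f(1)=1,f(3)=27,f(9)=729,f(27)=19683 ⇒ 20440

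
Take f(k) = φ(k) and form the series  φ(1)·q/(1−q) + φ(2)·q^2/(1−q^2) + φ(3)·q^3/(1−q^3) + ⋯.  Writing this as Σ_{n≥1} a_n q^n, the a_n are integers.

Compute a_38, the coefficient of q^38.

n=38: 1·38 2·19 19·2 38·1  φ→[1+1+18+18]=38

a_38 = 38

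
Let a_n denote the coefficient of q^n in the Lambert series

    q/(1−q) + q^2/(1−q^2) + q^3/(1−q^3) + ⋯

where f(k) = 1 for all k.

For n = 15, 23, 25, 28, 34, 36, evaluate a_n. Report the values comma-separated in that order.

q^15  k|15↦f(k): 1:1 3:1 5:1 15:1  a_15=4
q^23  k|23↦f(k): 1:1 23:1  a_23=2
n=25: 1·25 5·5 25·1  f→[1+1+1]=3
[q^28] f(28)=1,f(14)=1,f(7)=1,f(4)=1,f(2)=1,f(1)=1 ⇒ 6
q^34  k|34↦f(k): 1:1 2:1 17:1 34:1  a_34=4
[q^36] f(1)=1,f(2)=1,f(3)=1,f(4)=1,f(6)=1,f(9)=1,f(12)=1,f(18)=1,f(36)=1 ⇒ 9

4, 2, 3, 6, 4, 9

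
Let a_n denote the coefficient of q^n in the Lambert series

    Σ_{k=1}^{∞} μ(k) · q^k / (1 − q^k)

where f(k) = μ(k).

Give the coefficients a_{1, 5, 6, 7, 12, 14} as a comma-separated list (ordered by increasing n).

1, 0, 0, 0, 0, 0

q^1  k|1↦μ(k): 1:1  a_1=1
q^5  k|5↦μ(k): 1:1 5:-1  a_5=0
[q^6] μ(6)=1,μ(3)=-1,μ(2)=-1,μ(1)=1 ⇒ 0
[q^7] μ(1)=1,μ(7)=-1 ⇒ 0
d|12:{12,6,4,3,2,1}  Σμ=0+1+0+(-1)+(-1)+1=0
q^14  k|14↦μ(k): 14:1 7:-1 2:-1 1:1  a_14=0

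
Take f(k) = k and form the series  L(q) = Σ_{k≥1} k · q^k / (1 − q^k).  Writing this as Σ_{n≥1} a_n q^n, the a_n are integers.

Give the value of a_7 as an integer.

n=7: 1·7 7·1  f→[1+7]=8

a_7 = 8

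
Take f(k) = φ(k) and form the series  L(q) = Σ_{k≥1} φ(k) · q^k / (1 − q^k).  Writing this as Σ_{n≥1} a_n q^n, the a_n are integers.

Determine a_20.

d|20:{1,2,4,5,10,20}  Σφ=1+1+2+4+4+8=20

a_20 = 20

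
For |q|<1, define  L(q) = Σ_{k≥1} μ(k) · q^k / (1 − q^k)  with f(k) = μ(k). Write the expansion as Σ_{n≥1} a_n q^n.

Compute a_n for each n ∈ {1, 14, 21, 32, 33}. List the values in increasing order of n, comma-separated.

1, 0, 0, 0, 0

[q^1] μ(1)=1 ⇒ 1
[q^14] μ(1)=1,μ(2)=-1,μ(7)=-1,μ(14)=1 ⇒ 0
n=21: 21·1 7·3 3·7 1·21  μ→[1+(-1)+(-1)+1]=0
n=32: 1·32 2·16 4·8 8·4 16·2 32·1  μ→[1+(-1)+0+0+0+0]=0
n=33: 1·33 3·11 11·3 33·1  μ→[1+(-1)+(-1)+1]=0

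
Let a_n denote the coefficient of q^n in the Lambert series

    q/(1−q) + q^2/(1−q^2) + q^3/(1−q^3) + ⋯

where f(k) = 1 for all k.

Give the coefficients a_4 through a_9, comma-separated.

3, 2, 4, 2, 4, 3

n=4: 4·1 2·2 1·4  f→[1+1+1]=3
d|5:{1,5}  Σf=1+1=2
d|6:{6,3,2,1}  Σf=1+1+1+1=4
[q^7] f(7)=1,f(1)=1 ⇒ 2
q^8  k|8↦f(k): 1:1 2:1 4:1 8:1  a_8=4
[q^9] f(1)=1,f(3)=1,f(9)=1 ⇒ 3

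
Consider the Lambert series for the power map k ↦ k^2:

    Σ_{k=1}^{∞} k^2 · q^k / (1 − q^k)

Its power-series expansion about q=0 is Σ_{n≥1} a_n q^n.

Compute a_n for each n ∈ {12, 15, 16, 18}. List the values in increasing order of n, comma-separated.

210, 260, 341, 455

q^12  k|12↦f(k): 12:144 6:36 4:16 3:9 2:4 1:1  a_12=210
[q^15] f(15)=225,f(5)=25,f(3)=9,f(1)=1 ⇒ 260
q^16  k|16↦f(k): 1:1 2:4 4:16 8:64 16:256  a_16=341
q^18  k|18↦f(k): 1:1 2:4 3:9 6:36 9:81 18:324  a_18=455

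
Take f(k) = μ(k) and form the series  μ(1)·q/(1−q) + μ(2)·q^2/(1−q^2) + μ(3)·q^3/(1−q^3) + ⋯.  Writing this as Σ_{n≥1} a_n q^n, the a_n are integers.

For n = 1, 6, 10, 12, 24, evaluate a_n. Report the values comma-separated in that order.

d|1:{1}  Σμ=1=1
q^6  k|6↦μ(k): 6:1 3:-1 2:-1 1:1  a_6=0
[q^10] μ(10)=1,μ(5)=-1,μ(2)=-1,μ(1)=1 ⇒ 0
n=12: 12·1 6·2 4·3 3·4 2·6 1·12  μ→[0+1+0+(-1)+(-1)+1]=0
[q^24] μ(24)=0,μ(12)=0,μ(8)=0,μ(6)=1,μ(4)=0,μ(3)=-1,μ(2)=-1,μ(1)=1 ⇒ 0

1, 0, 0, 0, 0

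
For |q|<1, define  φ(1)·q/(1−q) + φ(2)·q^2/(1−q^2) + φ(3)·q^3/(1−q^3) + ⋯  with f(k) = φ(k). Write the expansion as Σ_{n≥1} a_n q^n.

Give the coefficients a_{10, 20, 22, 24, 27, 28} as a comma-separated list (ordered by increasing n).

n=10: 10·1 5·2 2·5 1·10  φ→[4+4+1+1]=10
[q^20] φ(20)=8,φ(10)=4,φ(5)=4,φ(4)=2,φ(2)=1,φ(1)=1 ⇒ 20
q^22  k|22↦φ(k): 1:1 2:1 11:10 22:10  a_22=22
d|24:{1,2,3,4,6,8,12,24}  Σφ=1+1+2+2+2+4+4+8=24
q^27  k|27↦φ(k): 27:18 9:6 3:2 1:1  a_27=27
n=28: 1·28 2·14 4·7 7·4 14·2 28·1  φ→[1+1+2+6+6+12]=28

10, 20, 22, 24, 27, 28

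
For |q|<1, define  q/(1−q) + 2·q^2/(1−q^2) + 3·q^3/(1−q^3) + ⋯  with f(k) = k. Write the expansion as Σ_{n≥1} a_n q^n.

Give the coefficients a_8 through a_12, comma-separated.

[q^8] f(1)=1,f(2)=2,f(4)=4,f(8)=8 ⇒ 15
n=9: 1·9 3·3 9·1  f→[1+3+9]=13
[q^10] f(1)=1,f(2)=2,f(5)=5,f(10)=10 ⇒ 18
n=11: 11·1 1·11  f→[11+1]=12
q^12  k|12↦f(k): 12:12 6:6 4:4 3:3 2:2 1:1  a_12=28

15, 13, 18, 12, 28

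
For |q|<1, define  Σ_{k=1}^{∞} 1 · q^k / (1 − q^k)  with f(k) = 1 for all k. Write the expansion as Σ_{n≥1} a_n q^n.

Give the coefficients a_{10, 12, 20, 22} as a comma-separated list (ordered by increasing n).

4, 6, 6, 4

[q^10] f(1)=1,f(2)=1,f(5)=1,f(10)=1 ⇒ 4
[q^12] f(1)=1,f(2)=1,f(3)=1,f(4)=1,f(6)=1,f(12)=1 ⇒ 6
n=20: 1·20 2·10 4·5 5·4 10·2 20·1  f→[1+1+1+1+1+1]=6
n=22: 1·22 2·11 11·2 22·1  f→[1+1+1+1]=4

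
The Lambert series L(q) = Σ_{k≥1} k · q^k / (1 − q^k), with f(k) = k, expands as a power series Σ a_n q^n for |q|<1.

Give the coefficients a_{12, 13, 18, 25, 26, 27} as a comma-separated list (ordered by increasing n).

28, 14, 39, 31, 42, 40

n=12: 12·1 6·2 4·3 3·4 2·6 1·12  f→[12+6+4+3+2+1]=28
d|13:{1,13}  Σf=1+13=14
q^18  k|18↦f(k): 18:18 9:9 6:6 3:3 2:2 1:1  a_18=39
n=25: 25·1 5·5 1·25  f→[25+5+1]=31
q^26  k|26↦f(k): 26:26 13:13 2:2 1:1  a_26=42
d|27:{1,3,9,27}  Σf=1+3+9+27=40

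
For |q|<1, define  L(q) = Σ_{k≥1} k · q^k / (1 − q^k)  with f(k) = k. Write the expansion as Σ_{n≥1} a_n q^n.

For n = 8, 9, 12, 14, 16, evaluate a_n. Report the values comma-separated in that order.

q^8  k|8↦f(k): 8:8 4:4 2:2 1:1  a_8=15
d|9:{1,3,9}  Σf=1+3+9=13
[q^12] f(1)=1,f(2)=2,f(3)=3,f(4)=4,f(6)=6,f(12)=12 ⇒ 28
n=14: 14·1 7·2 2·7 1·14  f→[14+7+2+1]=24
d|16:{16,8,4,2,1}  Σf=16+8+4+2+1=31

15, 13, 28, 24, 31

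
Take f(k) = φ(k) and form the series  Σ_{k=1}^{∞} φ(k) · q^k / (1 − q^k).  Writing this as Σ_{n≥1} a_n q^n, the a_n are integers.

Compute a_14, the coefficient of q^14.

d|14:{1,2,7,14}  Σφ=1+1+6+6=14

a_14 = 14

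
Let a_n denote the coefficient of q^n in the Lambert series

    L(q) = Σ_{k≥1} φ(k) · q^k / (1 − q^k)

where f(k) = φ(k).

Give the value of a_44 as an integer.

n=44: 1·44 2·22 4·11 11·4 22·2 44·1  φ→[1+1+2+10+10+20]=44

a_44 = 44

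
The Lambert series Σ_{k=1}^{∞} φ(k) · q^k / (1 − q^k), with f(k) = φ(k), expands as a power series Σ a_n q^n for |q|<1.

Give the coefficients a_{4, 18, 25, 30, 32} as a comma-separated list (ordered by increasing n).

d|4:{4,2,1}  Σφ=2+1+1=4
n=18: 18·1 9·2 6·3 3·6 2·9 1·18  φ→[6+6+2+2+1+1]=18
q^25  k|25↦φ(k): 25:20 5:4 1:1  a_25=25
d|30:{30,15,10,6,5,3,2,1}  Σφ=8+8+4+2+4+2+1+1=30
d|32:{32,16,8,4,2,1}  Σφ=16+8+4+2+1+1=32

4, 18, 25, 30, 32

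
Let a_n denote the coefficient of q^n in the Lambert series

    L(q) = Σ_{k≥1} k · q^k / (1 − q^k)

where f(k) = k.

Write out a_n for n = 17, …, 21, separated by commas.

d|17:{17,1}  Σf=17+1=18
[q^18] f(1)=1,f(2)=2,f(3)=3,f(6)=6,f(9)=9,f(18)=18 ⇒ 39
n=19: 19·1 1·19  f→[19+1]=20
d|20:{1,2,4,5,10,20}  Σf=1+2+4+5+10+20=42
d|21:{21,7,3,1}  Σf=21+7+3+1=32

18, 39, 20, 42, 32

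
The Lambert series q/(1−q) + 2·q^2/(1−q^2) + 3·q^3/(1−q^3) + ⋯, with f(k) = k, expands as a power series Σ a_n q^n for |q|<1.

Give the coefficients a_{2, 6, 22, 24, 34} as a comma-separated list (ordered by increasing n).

d|2:{2,1}  Σf=2+1=3
d|6:{6,3,2,1}  Σf=6+3+2+1=12
d|22:{1,2,11,22}  Σf=1+2+11+22=36
[q^24] f(24)=24,f(12)=12,f(8)=8,f(6)=6,f(4)=4,f(3)=3,f(2)=2,f(1)=1 ⇒ 60
n=34: 34·1 17·2 2·17 1·34  f→[34+17+2+1]=54

3, 12, 36, 60, 54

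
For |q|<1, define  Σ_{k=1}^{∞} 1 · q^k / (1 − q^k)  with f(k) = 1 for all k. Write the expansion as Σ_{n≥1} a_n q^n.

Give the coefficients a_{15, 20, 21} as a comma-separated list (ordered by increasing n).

4, 6, 4

d|15:{1,3,5,15}  Σf=1+1+1+1=4
n=20: 20·1 10·2 5·4 4·5 2·10 1·20  f→[1+1+1+1+1+1]=6
n=21: 1·21 3·7 7·3 21·1  f→[1+1+1+1]=4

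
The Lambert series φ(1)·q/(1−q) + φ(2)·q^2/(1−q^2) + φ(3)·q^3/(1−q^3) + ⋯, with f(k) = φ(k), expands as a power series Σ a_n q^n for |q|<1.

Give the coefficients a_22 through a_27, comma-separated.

n=22: 22·1 11·2 2·11 1·22  φ→[10+10+1+1]=22
d|23:{23,1}  Σφ=22+1=23
d|24:{24,12,8,6,4,3,2,1}  Σφ=8+4+4+2+2+2+1+1=24
[q^25] φ(1)=1,φ(5)=4,φ(25)=20 ⇒ 25
[q^26] φ(26)=12,φ(13)=12,φ(2)=1,φ(1)=1 ⇒ 26
n=27: 1·27 3·9 9·3 27·1  φ→[1+2+6+18]=27

22, 23, 24, 25, 26, 27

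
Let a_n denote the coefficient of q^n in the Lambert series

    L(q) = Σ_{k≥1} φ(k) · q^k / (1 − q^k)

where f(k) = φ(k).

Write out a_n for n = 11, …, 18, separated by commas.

q^11  k|11↦φ(k): 1:1 11:10  a_11=11
n=12: 12·1 6·2 4·3 3·4 2·6 1·12  φ→[4+2+2+2+1+1]=12
[q^13] φ(1)=1,φ(13)=12 ⇒ 13
n=14: 14·1 7·2 2·7 1·14  φ→[6+6+1+1]=14
d|15:{1,3,5,15}  Σφ=1+2+4+8=15
n=16: 16·1 8·2 4·4 2·8 1·16  φ→[8+4+2+1+1]=16
n=17: 1·17 17·1  φ→[1+16]=17
n=18: 18·1 9·2 6·3 3·6 2·9 1·18  φ→[6+6+2+2+1+1]=18

11, 12, 13, 14, 15, 16, 17, 18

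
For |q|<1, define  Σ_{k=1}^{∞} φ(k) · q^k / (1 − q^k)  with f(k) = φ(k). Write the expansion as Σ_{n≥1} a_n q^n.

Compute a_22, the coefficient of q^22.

d|22:{22,11,2,1}  Σφ=10+10+1+1=22

a_22 = 22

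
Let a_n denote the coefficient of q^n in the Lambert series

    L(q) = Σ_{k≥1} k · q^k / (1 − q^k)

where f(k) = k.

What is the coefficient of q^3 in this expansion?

a_3 = 4

q^3  k|3↦f(k): 1:1 3:3  a_3=4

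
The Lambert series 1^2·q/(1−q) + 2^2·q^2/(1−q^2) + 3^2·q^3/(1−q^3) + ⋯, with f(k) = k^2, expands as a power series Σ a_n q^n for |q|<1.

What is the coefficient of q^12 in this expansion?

a_12 = 210

[q^12] f(1)=1,f(2)=4,f(3)=9,f(4)=16,f(6)=36,f(12)=144 ⇒ 210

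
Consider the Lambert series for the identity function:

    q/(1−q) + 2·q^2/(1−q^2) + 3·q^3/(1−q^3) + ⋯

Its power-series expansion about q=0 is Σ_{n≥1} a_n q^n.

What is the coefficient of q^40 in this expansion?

d|40:{40,20,10,8,5,4,2,1}  Σf=40+20+10+8+5+4+2+1=90

a_40 = 90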